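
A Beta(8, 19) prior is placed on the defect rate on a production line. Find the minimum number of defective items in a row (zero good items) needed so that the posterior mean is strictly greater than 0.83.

After k defective items and 0 good items the posterior is Beta(8+k, 19), with mean (8+k)/(8+19+k).
Set (8+k)/(27+k) > 0.83 and solve: k > (0.83·27 − 8)/(1 − 0.83) = 84.765.
The smallest integer exceeding 84.765 is 85, and checking k=85: (93)/(112) = 0.8304 > 0.83.

k = 85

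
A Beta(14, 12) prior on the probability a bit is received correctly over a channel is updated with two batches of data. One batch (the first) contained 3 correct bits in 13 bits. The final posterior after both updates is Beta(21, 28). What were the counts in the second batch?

4 correct bits and 6 errors

Sequential conjugate updates are equivalent to a single update on the pooled data, so total successes = posterior α − prior α and total failures = posterior β − prior β.
Total across both batches: 21−14=7 correct bits, 28−12=16 errors.
Subtract the first batch: 7−3=4 correct bits and 16−10=6 errors.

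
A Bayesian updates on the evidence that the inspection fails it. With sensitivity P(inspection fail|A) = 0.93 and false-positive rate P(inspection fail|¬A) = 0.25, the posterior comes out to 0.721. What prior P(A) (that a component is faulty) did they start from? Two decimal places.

P(A) = 0.41

Bayes' rule in odds form gives O(A|E) = O(A)·[P(E|A)/P(E|¬A)], hence O(A) = O(A|E)/LR.
Posterior odds = 0.721/(1−0.721) = 2.5842. LR = 0.93/0.25 = 3.7200.
Prior odds = 2.5842/3.7200 = 0.6947, so P(A) = 0.6947/(1+0.6947) ≈ 0.41.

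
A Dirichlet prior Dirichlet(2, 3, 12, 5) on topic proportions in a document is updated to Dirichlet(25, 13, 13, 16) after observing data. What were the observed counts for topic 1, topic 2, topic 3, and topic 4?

counts (23, 10, 1, 11)

For a Dirichlet(α) prior with multinomial counts c, the posterior is Dirichlet(α + c) componentwise.
Counts are posterior − prior componentwise: 25−2=23, 13−3=10, 13−12=1, 16−5=11.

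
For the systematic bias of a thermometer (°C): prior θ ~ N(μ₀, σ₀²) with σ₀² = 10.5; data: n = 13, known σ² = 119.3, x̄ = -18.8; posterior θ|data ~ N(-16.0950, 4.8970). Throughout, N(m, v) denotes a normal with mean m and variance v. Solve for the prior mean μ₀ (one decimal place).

With known observation variance, the Normal–Normal posterior has precision τ_n = τ₀ + n/σ² and mean μ_n = (τ₀μ₀ + (n/σ²)x̄)/τ_n.
Here τ₀ = 1/10.5 = 0.095238 and τ_data = 13/119.3 = 0.108969, so τ_n = 0.204207.
Rearranging for μ₀: μ₀ = (μ_n·τ_n − τ_data·x̄)/τ₀ = (-16.0950·0.204207 − 0.108969·-18.8) / 0.095238 = -1.238094/0.095238 ≈ -13.0.

μ₀ = -13.0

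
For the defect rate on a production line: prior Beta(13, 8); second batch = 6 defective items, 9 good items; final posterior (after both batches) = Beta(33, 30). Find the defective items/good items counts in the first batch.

14 defective items and 13 good items

Sequential conjugate updates are equivalent to a single update on the pooled data, so total successes = posterior α − prior α and total failures = posterior β − prior β.
Total across both batches: 33−13=20 defective items, 30−8=22 good items.
Subtract the second batch: 20−6=14 defective items and 22−9=13 good items.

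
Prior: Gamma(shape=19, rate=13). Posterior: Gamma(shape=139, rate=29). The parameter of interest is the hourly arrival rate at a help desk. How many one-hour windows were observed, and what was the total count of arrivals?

n = 16 one-hour windows with total 120 arrivals

A Gamma(α, β) prior (rate parametrization) on a Poisson rate with n observations summing to S gives posterior Gamma(α+S, β+n).
Matching: Σxᵢ = 139 − 19 = 120 and n = 29 − 13 = 16.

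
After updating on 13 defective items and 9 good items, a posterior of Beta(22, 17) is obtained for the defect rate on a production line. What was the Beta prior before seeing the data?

A Beta(α, β) prior with s successes and f failures in binomial data gives a Beta(α+s, β+f) posterior.
Subtract the data counts: 22−13=9, 17−9=8.

Beta(9, 8)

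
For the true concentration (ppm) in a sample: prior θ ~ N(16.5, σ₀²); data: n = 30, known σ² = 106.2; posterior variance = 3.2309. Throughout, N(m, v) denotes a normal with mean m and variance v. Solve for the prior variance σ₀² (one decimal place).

For the Normal–Normal model with known σ², precisions add: τ_n = τ₀ + n/σ².
So 1/σ₀² = 1/3.2309 − 30/106.2 = 0.309511 − 0.282486 = 0.027025.
Hence σ₀² = 1/0.027025 ≈ 37.0.

σ₀² = 37.0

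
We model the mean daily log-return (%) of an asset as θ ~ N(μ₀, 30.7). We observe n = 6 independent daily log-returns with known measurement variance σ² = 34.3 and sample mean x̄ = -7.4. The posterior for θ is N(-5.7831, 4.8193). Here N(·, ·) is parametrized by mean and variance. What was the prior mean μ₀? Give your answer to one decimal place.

μ₀ = 2.9

With known observation variance, the Normal–Normal posterior has precision τ_n = τ₀ + n/σ² and mean μ_n = (τ₀μ₀ + (n/σ²)x̄)/τ_n.
Here τ₀ = 1/30.7 = 0.032573 and τ_data = 6/34.3 = 0.174927, so τ_n = 0.207500.
Rearranging for μ₀: μ₀ = (μ_n·τ_n − τ_data·x̄)/τ₀ = (-5.7831·0.207500 − 0.174927·-7.4) / 0.032573 = 0.094467/0.032573 ≈ 2.9.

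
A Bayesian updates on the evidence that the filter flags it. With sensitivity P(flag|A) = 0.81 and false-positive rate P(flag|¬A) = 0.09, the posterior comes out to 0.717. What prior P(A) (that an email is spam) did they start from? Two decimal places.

P(A) = 0.22

Bayes' rule in odds form gives O(A|E) = O(A)·[P(E|A)/P(E|¬A)], hence O(A) = O(A|E)/LR.
Posterior odds = 0.717/(1−0.717) = 2.5336. LR = 0.81/0.09 = 9.0000.
Prior odds = 2.5336/9.0000 = 0.2815, so P(A) = 0.2815/(1+0.2815) ≈ 0.22.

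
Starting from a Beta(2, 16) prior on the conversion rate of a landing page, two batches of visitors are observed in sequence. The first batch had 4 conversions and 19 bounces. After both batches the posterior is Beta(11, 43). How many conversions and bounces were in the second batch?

Because Beta–binomial updating is additive in the counts, the combined data contributed (α_post−α_prior, β_post−β_prior) successes and failures.
Total across both batches: 11−2=9 conversions, 43−16=27 bounces.
Subtract the first batch: 9−4=5 conversions and 27−19=8 bounces.

5 conversions and 8 bounces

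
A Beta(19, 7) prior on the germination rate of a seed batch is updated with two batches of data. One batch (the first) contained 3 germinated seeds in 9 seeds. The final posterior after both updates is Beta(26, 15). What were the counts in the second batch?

4 germinated seeds and 2 non-germinating seeds

Sequential conjugate updates are equivalent to a single update on the pooled data, so total successes = posterior α − prior α and total failures = posterior β − prior β.
Total across both batches: 26−19=7 germinated seeds, 15−7=8 non-germinating seeds.
Subtract the first batch: 7−3=4 germinated seeds and 8−6=2 non-germinating seeds.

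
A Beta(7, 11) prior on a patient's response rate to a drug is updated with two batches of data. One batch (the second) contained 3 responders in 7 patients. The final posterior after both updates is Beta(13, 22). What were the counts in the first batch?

Sequential conjugate updates are equivalent to a single update on the pooled data, so total successes = posterior α − prior α and total failures = posterior β − prior β.
Total across both batches: 13−7=6 responders, 22−11=11 non-responders.
Subtract the second batch: 6−3=3 responders and 11−4=7 non-responders.

3 responders and 7 non-responders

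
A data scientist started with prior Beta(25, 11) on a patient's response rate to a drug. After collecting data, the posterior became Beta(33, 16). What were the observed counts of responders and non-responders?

Beta is conjugate to the binomial likelihood: posterior = Beta(α+s, β+f).
Match parameters: s=33−25=8, f=16−11=5.

8 responders and 5 non-responders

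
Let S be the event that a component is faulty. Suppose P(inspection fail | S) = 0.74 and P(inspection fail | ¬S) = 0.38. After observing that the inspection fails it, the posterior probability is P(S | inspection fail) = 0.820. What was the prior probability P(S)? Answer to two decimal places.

Bayes' rule in odds form gives O(S|E) = O(S)·[P(E|S)/P(E|¬S)], hence O(S) = O(S|E)/LR.
Posterior odds = 0.820/(1−0.820) = 4.5556. LR = 0.74/0.38 = 1.9474.
Prior odds = 4.5556/1.9474 = 2.3393, so P(S) = 2.3393/(1+2.3393) ≈ 0.70.

P(S) = 0.70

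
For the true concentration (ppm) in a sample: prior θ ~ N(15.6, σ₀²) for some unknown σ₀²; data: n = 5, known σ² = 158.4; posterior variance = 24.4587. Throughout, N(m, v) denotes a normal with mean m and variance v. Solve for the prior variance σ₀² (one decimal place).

Posterior precision equals prior precision plus data precision: 1/σ_n² = 1/σ₀² + n/σ².
So 1/σ₀² = 1/24.4587 − 5/158.4 = 0.040885 − 0.031566 = 0.009319.
Hence σ₀² = 1/0.009319 ≈ 107.3.

σ₀² = 107.3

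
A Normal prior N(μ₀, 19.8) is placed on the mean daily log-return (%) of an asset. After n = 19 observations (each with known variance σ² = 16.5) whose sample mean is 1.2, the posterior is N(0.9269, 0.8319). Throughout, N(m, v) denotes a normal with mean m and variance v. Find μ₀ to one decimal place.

With known observation variance, the Normal–Normal posterior has precision τ_n = τ₀ + n/σ² and mean μ_n = (τ₀μ₀ + (n/σ²)x̄)/τ_n.
Here τ₀ = 1/19.8 = 0.050505 and τ_data = 19/16.5 = 1.151515, so τ_n = 1.202020.
Rearranging for μ₀: μ₀ = (μ_n·τ_n − τ_data·x̄)/τ₀ = (0.9269·1.202020 − 1.151515·1.2) / 0.050505 = -0.267666/0.050505 ≈ -5.3.

μ₀ = -5.3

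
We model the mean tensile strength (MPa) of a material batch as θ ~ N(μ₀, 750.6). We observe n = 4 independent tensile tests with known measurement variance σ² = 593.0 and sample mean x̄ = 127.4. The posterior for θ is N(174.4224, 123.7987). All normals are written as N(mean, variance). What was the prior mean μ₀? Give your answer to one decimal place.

μ₀ = 412.5

With known observation variance, the Normal–Normal posterior has precision τ_n = τ₀ + n/σ² and mean μ_n = (τ₀μ₀ + (n/σ²)x̄)/τ_n.
Here τ₀ = 1/750.6 = 0.001332 and τ_data = 4/593.0 = 0.006745, so τ_n = 0.008077.
Rearranging for μ₀: μ₀ = (μ_n·τ_n − τ_data·x̄)/τ₀ = (174.4224·0.008077 − 0.006745·127.4) / 0.001332 = 0.549497/0.001332 ≈ 412.5.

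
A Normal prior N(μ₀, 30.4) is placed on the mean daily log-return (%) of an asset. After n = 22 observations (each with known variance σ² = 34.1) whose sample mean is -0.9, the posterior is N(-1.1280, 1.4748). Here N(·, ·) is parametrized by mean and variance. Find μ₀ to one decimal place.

With known observation variance, the Normal–Normal posterior has precision τ_n = τ₀ + n/σ² and mean μ_n = (τ₀μ₀ + (n/σ²)x̄)/τ_n.
Here τ₀ = 1/30.4 = 0.032895 and τ_data = 22/34.1 = 0.645161, so τ_n = 0.678056.
Rearranging for μ₀: μ₀ = (μ_n·τ_n − τ_data·x̄)/τ₀ = (-1.1280·0.678056 − 0.645161·-0.9) / 0.032895 = -0.184202/0.032895 ≈ -5.6.

μ₀ = -5.6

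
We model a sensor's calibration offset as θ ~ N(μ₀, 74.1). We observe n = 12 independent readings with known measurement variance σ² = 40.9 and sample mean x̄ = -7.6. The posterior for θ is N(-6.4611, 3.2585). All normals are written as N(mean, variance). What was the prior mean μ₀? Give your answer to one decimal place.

With known observation variance, the Normal–Normal posterior has precision τ_n = τ₀ + n/σ² and mean μ_n = (τ₀μ₀ + (n/σ²)x̄)/τ_n.
Here τ₀ = 1/74.1 = 0.013495 and τ_data = 12/40.9 = 0.293399, so τ_n = 0.306894.
Rearranging for μ₀: μ₀ = (μ_n·τ_n − τ_data·x̄)/τ₀ = (-6.4611·0.306894 − 0.293399·-7.6) / 0.013495 = 0.246960/0.013495 ≈ 18.3.

μ₀ = 18.3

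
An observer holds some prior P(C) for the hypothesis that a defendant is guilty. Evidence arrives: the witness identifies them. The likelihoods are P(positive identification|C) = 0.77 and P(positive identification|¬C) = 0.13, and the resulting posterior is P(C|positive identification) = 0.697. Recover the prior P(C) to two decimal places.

P(C) = 0.28

In odds form, posterior odds = prior odds × likelihood ratio, so prior odds = posterior odds ÷ LR.
Posterior odds = 0.697/(1−0.697) = 2.3003. LR = 0.77/0.13 = 5.9231.
Prior odds = 2.3003/5.9231 = 0.3884, so P(C) = 0.3884/(1+0.3884) ≈ 0.28.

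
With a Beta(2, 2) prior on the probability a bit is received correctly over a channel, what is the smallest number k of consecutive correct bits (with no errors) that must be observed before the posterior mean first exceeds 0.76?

k = 5

After k correct bits and 0 errors the posterior is Beta(2+k, 2), with mean (2+k)/(2+2+k).
Set (2+k)/(4+k) > 0.76 and solve: k > (0.76·4 − 2)/(1 − 0.76) = 4.333.
The smallest integer exceeding 4.333 is 5, and checking k=5: (7)/(9) = 0.7778 > 0.76.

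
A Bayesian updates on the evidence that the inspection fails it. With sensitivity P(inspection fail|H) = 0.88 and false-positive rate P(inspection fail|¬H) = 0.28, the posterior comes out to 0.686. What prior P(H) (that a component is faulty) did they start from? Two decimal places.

P(H) = 0.41

In odds form, posterior odds = prior odds × likelihood ratio, so prior odds = posterior odds ÷ LR.
Posterior odds = 0.686/(1−0.686) = 2.1847. LR = 0.88/0.28 = 3.1429.
Prior odds = 2.1847/3.1429 = 0.6951, so P(H) = 0.6951/(1+0.6951) ≈ 0.41.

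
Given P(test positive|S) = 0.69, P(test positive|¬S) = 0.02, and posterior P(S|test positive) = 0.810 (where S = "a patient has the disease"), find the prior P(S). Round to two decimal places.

Bayes' rule in odds form gives O(S|E) = O(S)·[P(E|S)/P(E|¬S)], hence O(S) = O(S|E)/LR.
Posterior odds = 0.810/(1−0.810) = 4.2632. LR = 0.69/0.02 = 34.5000.
Prior odds = 4.2632/34.5000 = 0.1236, so P(S) = 0.1236/(1+0.1236) ≈ 0.11.

P(S) = 0.11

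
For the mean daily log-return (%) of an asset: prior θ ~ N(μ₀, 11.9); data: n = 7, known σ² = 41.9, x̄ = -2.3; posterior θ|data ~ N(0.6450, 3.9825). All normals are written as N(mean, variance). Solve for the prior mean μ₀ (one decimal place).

With known observation variance, the Normal–Normal posterior has precision τ_n = τ₀ + n/σ² and mean μ_n = (τ₀μ₀ + (n/σ²)x̄)/τ_n.
Here τ₀ = 1/11.9 = 0.084034 and τ_data = 7/41.9 = 0.167064, so τ_n = 0.251098.
Rearranging for μ₀: μ₀ = (μ_n·τ_n − τ_data·x̄)/τ₀ = (0.6450·0.251098 − 0.167064·-2.3) / 0.084034 = 0.546205/0.084034 ≈ 6.5.

μ₀ = 6.5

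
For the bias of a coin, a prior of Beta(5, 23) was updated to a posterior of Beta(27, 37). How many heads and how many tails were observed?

A Beta(α, β) prior with s successes and f failures in binomial data gives a Beta(α+s, β+f) posterior.
So s = 27 − 5 = 22 and f = 37 − 23 = 14.

22 heads and 14 tails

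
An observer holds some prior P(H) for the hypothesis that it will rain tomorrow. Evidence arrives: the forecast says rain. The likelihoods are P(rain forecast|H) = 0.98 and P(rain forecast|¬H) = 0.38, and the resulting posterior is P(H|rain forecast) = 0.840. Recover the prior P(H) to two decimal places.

P(H) = 0.67

Bayes' rule in odds form gives O(H|E) = O(H)·[P(E|H)/P(E|¬H)], hence O(H) = O(H|E)/LR.
Posterior odds = 0.840/(1−0.840) = 5.2500. LR = 0.98/0.38 = 2.5789.
Prior odds = 5.2500/2.5789 = 2.0358, so P(H) = 2.0358/(1+2.0358) ≈ 0.67.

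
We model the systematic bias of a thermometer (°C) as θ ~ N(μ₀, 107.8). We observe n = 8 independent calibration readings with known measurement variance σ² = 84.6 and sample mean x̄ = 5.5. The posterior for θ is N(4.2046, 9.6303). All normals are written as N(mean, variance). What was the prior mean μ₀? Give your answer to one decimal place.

The posterior mean is a precision-weighted average: μ_n = (τ₀μ₀ + τ_data·x̄)/(τ₀+τ_data), with τ₀=1/σ₀² and τ_data=n/σ².
Here τ₀ = 1/107.8 = 0.009276 and τ_data = 8/84.6 = 0.094563, so τ_n = 0.103839.
Rearranging for μ₀: μ₀ = (μ_n·τ_n − τ_data·x̄)/τ₀ = (4.2046·0.103839 − 0.094563·5.5) / 0.009276 = -0.083495/0.009276 ≈ -9.0.

μ₀ = -9.0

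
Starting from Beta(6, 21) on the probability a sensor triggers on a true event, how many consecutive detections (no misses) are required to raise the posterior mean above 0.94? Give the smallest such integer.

After k detections and 0 misses the posterior is Beta(6+k, 21), with mean (6+k)/(6+21+k).
Set (6+k)/(27+k) > 0.94 and solve: k > (0.94·27 − 6)/(1 − 0.94) = 323.000.
The smallest integer exceeding 323.000 is 324, and checking k=324: (330)/(351) = 0.9402 > 0.94.

k = 324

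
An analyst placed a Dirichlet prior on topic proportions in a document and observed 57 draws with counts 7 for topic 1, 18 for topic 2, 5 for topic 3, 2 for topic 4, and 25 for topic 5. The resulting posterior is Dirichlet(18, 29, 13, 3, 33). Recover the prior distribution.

Dirichlet(11, 11, 8, 1, 8)

For a Dirichlet(α) prior with multinomial counts c, the posterior is Dirichlet(α + c) componentwise.
Subtract each count from the matching posterior parameter: 18−7=11, 29−18=11, 13−5=8, 3−2=1, 33−25=8.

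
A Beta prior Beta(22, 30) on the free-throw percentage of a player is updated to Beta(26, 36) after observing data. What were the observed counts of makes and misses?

4 makes and 6 misses

A Beta(α, β) prior with s successes and f failures in binomial data gives a Beta(α+s, β+f) posterior.
Match parameters: s=26−22=4, f=36−30=6.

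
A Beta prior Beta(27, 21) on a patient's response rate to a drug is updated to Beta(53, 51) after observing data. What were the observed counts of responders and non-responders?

26 responders and 30 non-responders

Beta is conjugate to the binomial likelihood: posterior = Beta(a+s, b+f).
Match parameters: s=53−27=26, f=51−21=30.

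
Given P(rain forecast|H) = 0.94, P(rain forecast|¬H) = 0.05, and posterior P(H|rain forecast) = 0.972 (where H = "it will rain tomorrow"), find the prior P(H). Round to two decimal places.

P(H) = 0.65

In odds form, posterior odds = prior odds × likelihood ratio, so prior odds = posterior odds ÷ LR.
Posterior odds = 0.972/(1−0.972) = 34.7143. LR = 0.94/0.05 = 18.8000.
Prior odds = 34.7143/18.8000 = 1.8465, so P(H) = 1.8465/(1+1.8465) ≈ 0.65.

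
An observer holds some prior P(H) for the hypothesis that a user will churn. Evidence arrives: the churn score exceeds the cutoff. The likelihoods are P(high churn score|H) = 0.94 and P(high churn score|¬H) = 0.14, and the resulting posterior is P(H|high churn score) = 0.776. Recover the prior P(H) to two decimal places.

P(H) = 0.34

Bayes' rule in odds form gives O(H|E) = O(H)·[P(E|H)/P(E|¬H)], hence O(H) = O(H|E)/LR.
Posterior odds = 0.776/(1−0.776) = 3.4643. LR = 0.94/0.14 = 6.7143.
Prior odds = 3.4643/6.7143 = 0.5160, so P(H) = 0.5160/(1+0.5160) ≈ 0.34.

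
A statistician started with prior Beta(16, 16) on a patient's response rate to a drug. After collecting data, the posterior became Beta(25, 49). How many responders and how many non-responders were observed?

A Beta(a, b) prior with s successes and f failures in binomial data gives a Beta(a+s, b+f) posterior.
So s = 25 − 16 = 9 and f = 49 − 16 = 33.

9 responders and 33 non-responders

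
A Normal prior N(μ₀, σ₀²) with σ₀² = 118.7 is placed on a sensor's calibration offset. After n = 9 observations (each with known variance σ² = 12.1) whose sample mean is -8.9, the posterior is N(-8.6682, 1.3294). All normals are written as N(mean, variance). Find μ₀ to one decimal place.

The posterior mean is a precision-weighted average: μ_n = (τ₀μ₀ + τ_data·x̄)/(τ₀+τ_data), with τ₀=1/σ₀² and τ_data=n/σ².
Here τ₀ = 1/118.7 = 0.008425 and τ_data = 9/12.1 = 0.743802, so τ_n = 0.752227.
Rearranging for μ₀: μ₀ = (μ_n·τ_n − τ_data·x̄)/τ₀ = (-8.6682·0.752227 − 0.743802·-8.9) / 0.008425 = 0.099384/0.008425 ≈ 11.8.

μ₀ = 11.8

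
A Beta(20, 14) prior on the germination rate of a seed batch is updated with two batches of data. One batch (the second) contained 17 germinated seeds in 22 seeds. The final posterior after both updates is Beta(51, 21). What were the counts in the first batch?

Sequential conjugate updates are equivalent to a single update on the pooled data, so total successes = posterior α − prior α and total failures = posterior β − prior β.
Total across both batches: 51−20=31 germinated seeds, 21−14=7 non-germinating seeds.
Subtract the second batch: 31−17=14 germinated seeds and 7−5=2 non-germinating seeds.

14 germinated seeds and 2 non-germinating seeds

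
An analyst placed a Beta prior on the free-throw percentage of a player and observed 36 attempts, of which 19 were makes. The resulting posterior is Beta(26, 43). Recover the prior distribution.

Beta is conjugate to the binomial likelihood: posterior = Beta(a+s, b+f).
Subtract the data counts: 26−19=7, 43−17=26.

Beta(7, 26)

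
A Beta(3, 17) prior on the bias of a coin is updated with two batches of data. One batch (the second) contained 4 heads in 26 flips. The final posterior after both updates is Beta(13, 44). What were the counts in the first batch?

6 heads and 5 tails

Sequential conjugate updates are equivalent to a single update on the pooled data, so total successes = posterior α − prior α and total failures = posterior β − prior β.
Total across both batches: 13−3=10 heads, 44−17=27 tails.
Subtract the second batch: 10−4=6 heads and 27−22=5 tails.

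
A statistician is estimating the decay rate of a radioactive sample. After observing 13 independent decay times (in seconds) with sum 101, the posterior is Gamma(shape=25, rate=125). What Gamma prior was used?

Gamma(shape=12, rate=24)

For an exponential likelihood with a Gamma(α, β) prior on the rate, n observations with total T give posterior Gamma(α+n, β+T).
So α = 25 − 13 = 12 and β = 125 − 101 = 24.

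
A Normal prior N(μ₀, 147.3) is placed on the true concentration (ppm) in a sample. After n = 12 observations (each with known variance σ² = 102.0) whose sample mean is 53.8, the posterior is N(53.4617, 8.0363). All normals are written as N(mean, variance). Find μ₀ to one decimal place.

μ₀ = 47.6

The posterior mean is a precision-weighted average: μ_n = (τ₀μ₀ + τ_data·x̄)/(τ₀+τ_data), with τ₀=1/σ₀² and τ_data=n/σ².
Here τ₀ = 1/147.3 = 0.006789 and τ_data = 12/102.0 = 0.117647, so τ_n = 0.124436.
Rearranging for μ₀: μ₀ = (μ_n·τ_n − τ_data·x̄)/τ₀ = (53.4617·0.124436 − 0.117647·53.8) / 0.006789 = 0.323152/0.006789 ≈ 47.6.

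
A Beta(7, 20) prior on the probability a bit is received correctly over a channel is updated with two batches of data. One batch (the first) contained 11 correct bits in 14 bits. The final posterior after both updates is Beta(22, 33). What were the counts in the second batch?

4 correct bits and 10 errors

Because Beta–binomial updating is additive in the counts, the combined data contributed (α_post−α_prior, β_post−β_prior) successes and failures.
Total across both batches: 22−7=15 correct bits, 33−20=13 errors.
Subtract the first batch: 15−11=4 correct bits and 13−3=10 errors.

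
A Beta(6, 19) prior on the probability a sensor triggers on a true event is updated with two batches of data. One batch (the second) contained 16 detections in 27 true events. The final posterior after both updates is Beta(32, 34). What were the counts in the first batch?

Because Beta–binomial updating is additive in the counts, the combined data contributed (α_post−α_prior, β_post−β_prior) successes and failures.
Total across both batches: 32−6=26 detections, 34−19=15 misses.
Subtract the second batch: 26−16=10 detections and 15−11=4 misses.

10 detections and 4 misses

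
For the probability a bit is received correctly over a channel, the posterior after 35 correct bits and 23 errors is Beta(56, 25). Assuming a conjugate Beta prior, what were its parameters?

Under Beta–binomial conjugacy the posterior parameters are (a+s, b+f).
Subtract the data counts: 56−35=21, 25−23=2.

Beta(21, 2)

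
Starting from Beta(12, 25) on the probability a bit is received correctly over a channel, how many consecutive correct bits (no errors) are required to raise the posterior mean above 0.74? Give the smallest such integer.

k = 60

After k correct bits and 0 errors the posterior is Beta(12+k, 25), with mean (12+k)/(12+25+k).
Set (12+k)/(37+k) > 0.74 and solve: k > (0.74·37 − 12)/(1 − 0.74) = 59.154.
The smallest integer exceeding 59.154 is 60.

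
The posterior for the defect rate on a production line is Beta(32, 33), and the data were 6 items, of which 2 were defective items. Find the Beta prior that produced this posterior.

Beta(30, 29)

A Beta(α, β) prior with s successes and f failures in binomial data gives a Beta(α+s, β+f) posterior.
So α = 32 − 2 = 30 and β = 33 − 4 = 29.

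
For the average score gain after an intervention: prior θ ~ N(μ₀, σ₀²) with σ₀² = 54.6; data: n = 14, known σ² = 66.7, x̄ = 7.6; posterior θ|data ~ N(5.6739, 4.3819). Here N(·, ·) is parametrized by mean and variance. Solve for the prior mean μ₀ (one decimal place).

The posterior mean is a precision-weighted average: μ_n = (τ₀μ₀ + τ_data·x̄)/(τ₀+τ_data), with τ₀=1/σ₀² and τ_data=n/σ².
Here τ₀ = 1/54.6 = 0.018315 and τ_data = 14/66.7 = 0.209895, so τ_n = 0.228210.
Rearranging for μ₀: μ₀ = (μ_n·τ_n − τ_data·x̄)/τ₀ = (5.6739·0.228210 − 0.209895·7.6) / 0.018315 = -0.300361/0.018315 ≈ -16.4.

μ₀ = -16.4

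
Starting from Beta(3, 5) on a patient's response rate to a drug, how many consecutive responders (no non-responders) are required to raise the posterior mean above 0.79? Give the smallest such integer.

k = 16

After k responders and 0 non-responders the posterior is Beta(3+k, 5), with mean (3+k)/(3+5+k).
Set (3+k)/(8+k) > 0.79 and solve: k > (0.79·8 − 3)/(1 − 0.79) = 15.810.
The smallest integer exceeding 15.810 is 16.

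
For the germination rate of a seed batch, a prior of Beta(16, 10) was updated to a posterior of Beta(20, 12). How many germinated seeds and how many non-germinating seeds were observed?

Under Beta–binomial conjugacy the posterior parameters are (α+s, β+f).
Match parameters: s=20−16=4, f=12−10=2.

4 germinated seeds and 2 non-germinating seeds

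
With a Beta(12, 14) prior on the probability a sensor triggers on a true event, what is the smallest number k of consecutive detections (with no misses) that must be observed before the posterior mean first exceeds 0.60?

k = 10

After k detections and 0 misses the posterior is Beta(12+k, 14), with mean (12+k)/(12+14+k).
Set (12+k)/(26+k) > 0.60 and solve: k > (0.60·26 − 12)/(1 − 0.60) = 9.000.
The smallest integer exceeding 9.000 is 10, and checking k=10: (22)/(36) = 0.6111 > 0.60.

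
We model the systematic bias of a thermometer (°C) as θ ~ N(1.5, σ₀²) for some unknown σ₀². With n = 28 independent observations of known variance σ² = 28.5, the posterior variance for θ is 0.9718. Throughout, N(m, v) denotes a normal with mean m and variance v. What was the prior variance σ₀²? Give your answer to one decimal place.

σ₀² = 21.5

Posterior precision equals prior precision plus data precision: 1/σ_n² = 1/σ₀² + n/σ².
So 1/σ₀² = 1/0.9718 − 28/28.5 = 1.029018 − 0.982456 = 0.046562.
Hence σ₀² = 1/0.046562 ≈ 21.5.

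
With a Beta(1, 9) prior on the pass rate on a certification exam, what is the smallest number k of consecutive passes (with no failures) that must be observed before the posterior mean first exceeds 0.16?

After k passes and 0 failures the posterior is Beta(1+k, 9), with mean (1+k)/(1+9+k).
Set (1+k)/(10+k) > 0.16 and solve: k > (0.16·10 − 1)/(1 − 0.16) = 0.714.
The smallest integer exceeding 0.714 is 1.

k = 1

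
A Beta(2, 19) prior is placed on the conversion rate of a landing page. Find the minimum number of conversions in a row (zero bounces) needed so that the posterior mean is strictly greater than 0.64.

k = 32

After k conversions and 0 bounces the posterior is Beta(2+k, 19), with mean (2+k)/(2+19+k).
Set (2+k)/(21+k) > 0.64 and solve: k > (0.64·21 − 2)/(1 − 0.64) = 31.778.
The smallest integer exceeding 31.778 is 32, and checking k=32: (34)/(53) = 0.6415 > 0.64.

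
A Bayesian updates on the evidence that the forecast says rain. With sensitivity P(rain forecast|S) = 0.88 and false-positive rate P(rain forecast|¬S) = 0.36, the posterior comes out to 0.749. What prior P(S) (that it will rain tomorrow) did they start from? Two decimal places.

P(S) = 0.55

Bayes' rule in odds form gives O(S|E) = O(S)·[P(E|S)/P(E|¬S)], hence O(S) = O(S|E)/LR.
Posterior odds = 0.749/(1−0.749) = 2.9841. LR = 0.88/0.36 = 2.4444.
Prior odds = 2.9841/2.4444 = 1.2208, so P(S) = 1.2208/(1+1.2208) ≈ 0.55.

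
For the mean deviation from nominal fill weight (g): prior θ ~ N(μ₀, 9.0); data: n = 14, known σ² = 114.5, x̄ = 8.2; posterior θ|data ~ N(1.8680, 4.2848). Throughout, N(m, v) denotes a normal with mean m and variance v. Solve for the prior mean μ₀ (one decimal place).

μ₀ = -5.1

With known observation variance, the Normal–Normal posterior has precision τ_n = τ₀ + n/σ² and mean μ_n = (τ₀μ₀ + (n/σ²)x̄)/τ_n.
Here τ₀ = 1/9.0 = 0.111111 and τ_data = 14/114.5 = 0.122271, so τ_n = 0.233382.
Rearranging for μ₀: μ₀ = (μ_n·τ_n − τ_data·x̄)/τ₀ = (1.8680·0.233382 − 0.122271·8.2) / 0.111111 = -0.566665/0.111111 ≈ -5.1.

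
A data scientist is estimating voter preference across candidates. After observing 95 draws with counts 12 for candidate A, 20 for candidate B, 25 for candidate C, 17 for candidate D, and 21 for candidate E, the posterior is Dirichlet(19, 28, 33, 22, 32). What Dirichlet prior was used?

For a Dirichlet(α) prior with multinomial counts c, the posterior is Dirichlet(α + c) componentwise.
Subtract each count from the matching posterior parameter: 19−12=7, 28−20=8, 33−25=8, 22−17=5, 32−21=11.

Dirichlet(7, 8, 8, 5, 11)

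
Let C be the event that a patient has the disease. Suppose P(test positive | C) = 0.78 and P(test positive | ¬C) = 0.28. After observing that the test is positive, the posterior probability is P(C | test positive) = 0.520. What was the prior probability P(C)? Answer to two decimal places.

Bayes' rule in odds form gives O(C|E) = O(C)·[P(E|C)/P(E|¬C)], hence O(C) = O(C|E)/LR.
Posterior odds = 0.520/(1−0.520) = 1.0833. LR = 0.78/0.28 = 2.7857.
Prior odds = 1.0833/2.7857 = 0.3889, so P(C) = 0.3889/(1+0.3889) ≈ 0.28.

P(C) = 0.28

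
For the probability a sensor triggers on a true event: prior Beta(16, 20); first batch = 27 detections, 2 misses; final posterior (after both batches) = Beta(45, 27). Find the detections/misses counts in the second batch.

2 detections and 5 misses

Because Beta–binomial updating is additive in the counts, the combined data contributed (α_post−α_prior, β_post−β_prior) successes and failures.
Total across both batches: 45−16=29 detections, 27−20=7 misses.
Subtract the first batch: 29−27=2 detections and 7−2=5 misses.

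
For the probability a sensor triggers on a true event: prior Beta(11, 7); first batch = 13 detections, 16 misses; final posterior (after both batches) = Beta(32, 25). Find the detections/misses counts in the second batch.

8 detections and 2 misses

Sequential conjugate updates are equivalent to a single update on the pooled data, so total successes = posterior α − prior α and total failures = posterior β − prior β.
Total across both batches: 32−11=21 detections, 25−7=18 misses.
Subtract the first batch: 21−13=8 detections and 18−16=2 misses.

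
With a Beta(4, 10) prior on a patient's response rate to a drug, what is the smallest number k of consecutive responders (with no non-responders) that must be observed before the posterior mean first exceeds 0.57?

After k responders and 0 non-responders the posterior is Beta(4+k, 10), with mean (4+k)/(4+10+k).
Set (4+k)/(14+k) > 0.57 and solve: k > (0.57·14 − 4)/(1 − 0.57) = 9.256.
The smallest integer exceeding 9.256 is 10, and checking k=10: (14)/(24) = 0.5833 > 0.57.

k = 10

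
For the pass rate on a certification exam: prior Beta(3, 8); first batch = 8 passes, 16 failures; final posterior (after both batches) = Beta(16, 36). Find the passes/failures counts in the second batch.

Because Beta–binomial updating is additive in the counts, the combined data contributed (α_post−α_prior, β_post−β_prior) successes and failures.
Total across both batches: 16−3=13 passes, 36−8=28 failures.
Subtract the first batch: 13−8=5 passes and 28−16=12 failures.

5 passes and 12 failures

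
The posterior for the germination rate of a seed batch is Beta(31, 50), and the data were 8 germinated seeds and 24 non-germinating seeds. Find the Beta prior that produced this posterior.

A Beta(a, b) prior with s successes and f failures in binomial data gives a Beta(a+s, b+f) posterior.
Subtract the data counts: 31−8=23, 50−24=26.

Beta(23, 26)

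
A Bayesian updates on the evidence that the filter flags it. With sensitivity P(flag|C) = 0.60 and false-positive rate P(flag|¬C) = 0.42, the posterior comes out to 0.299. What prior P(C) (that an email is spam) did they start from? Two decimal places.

In odds form, posterior odds = prior odds × likelihood ratio, so prior odds = posterior odds ÷ LR.
Posterior odds = 0.299/(1−0.299) = 0.4265. LR = 0.60/0.42 = 1.4286.
Prior odds = 0.4265/1.4286 = 0.2985, so P(C) = 0.2985/(1+0.2985) ≈ 0.23.

P(C) = 0.23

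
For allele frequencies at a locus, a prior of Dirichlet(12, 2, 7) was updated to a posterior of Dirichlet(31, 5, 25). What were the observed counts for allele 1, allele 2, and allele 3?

For a Dirichlet(α) prior with multinomial counts c, the posterior is Dirichlet(α + c) componentwise.
Counts are posterior − prior componentwise: 31−12=19, 5−2=3, 25−7=18.

counts (19, 3, 18)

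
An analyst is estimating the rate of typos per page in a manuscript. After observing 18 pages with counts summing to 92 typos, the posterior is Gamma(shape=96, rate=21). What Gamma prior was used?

Gamma(shape=4, rate=3)

Gamma–Poisson conjugacy: posterior shape = α + Σxᵢ, posterior rate = β + n.
So α = 96 − 92 = 4 and β = 21 − 18 = 3.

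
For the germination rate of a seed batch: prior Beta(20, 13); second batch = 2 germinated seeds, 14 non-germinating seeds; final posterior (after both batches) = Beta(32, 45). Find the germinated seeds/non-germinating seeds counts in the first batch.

10 germinated seeds and 18 non-germinating seeds

Because Beta–binomial updating is additive in the counts, the combined data contributed (α_post−α_prior, β_post−β_prior) successes and failures.
Total across both batches: 32−20=12 germinated seeds, 45−13=32 non-germinating seeds.
Subtract the second batch: 12−2=10 germinated seeds and 32−14=18 non-germinating seeds.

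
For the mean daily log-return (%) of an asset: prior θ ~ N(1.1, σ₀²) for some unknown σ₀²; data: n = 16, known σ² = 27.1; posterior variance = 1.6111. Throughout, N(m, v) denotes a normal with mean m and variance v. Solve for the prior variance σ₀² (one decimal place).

For the Normal–Normal model with known σ², precisions add: τ_n = τ₀ + n/σ².
So 1/σ₀² = 1/1.6111 − 16/27.1 = 0.620694 − 0.590406 = 0.030288.
Hence σ₀² = 1/0.030288 ≈ 33.0.

σ₀² = 33.0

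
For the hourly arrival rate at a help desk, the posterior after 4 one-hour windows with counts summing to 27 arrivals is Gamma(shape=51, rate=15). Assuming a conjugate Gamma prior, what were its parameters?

Gamma–Poisson conjugacy: posterior shape = α + Σxᵢ, posterior rate = β + n.
So α = 51 − 27 = 24 and β = 15 − 4 = 11.

Gamma(shape=24, rate=11)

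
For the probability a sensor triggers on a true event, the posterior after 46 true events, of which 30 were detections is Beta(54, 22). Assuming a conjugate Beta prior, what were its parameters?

Beta(24, 6)

A Beta(α, β) prior with s successes and f failures in binomial data gives a Beta(α+s, β+f) posterior.
So α = 54 − 30 = 24 and β = 22 − 16 = 6.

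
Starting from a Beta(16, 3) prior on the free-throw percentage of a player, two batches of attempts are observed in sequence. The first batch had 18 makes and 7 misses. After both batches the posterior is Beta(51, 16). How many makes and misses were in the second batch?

17 makes and 6 misses

Because Beta–binomial updating is additive in the counts, the combined data contributed (α_post−α_prior, β_post−β_prior) successes and failures.
Total across both batches: 51−16=35 makes, 16−3=13 misses.
Subtract the first batch: 35−18=17 makes and 13−7=6 misses.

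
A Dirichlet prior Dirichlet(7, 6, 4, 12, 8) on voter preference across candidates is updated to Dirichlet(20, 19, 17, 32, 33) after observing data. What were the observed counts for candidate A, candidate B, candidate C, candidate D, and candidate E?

For a Dirichlet(α) prior with multinomial counts c, the posterior is Dirichlet(α + c) componentwise.
Counts are posterior − prior componentwise: 20−7=13, 19−6=13, 17−4=13, 32−12=20, 33−8=25.

counts (13, 13, 13, 20, 25)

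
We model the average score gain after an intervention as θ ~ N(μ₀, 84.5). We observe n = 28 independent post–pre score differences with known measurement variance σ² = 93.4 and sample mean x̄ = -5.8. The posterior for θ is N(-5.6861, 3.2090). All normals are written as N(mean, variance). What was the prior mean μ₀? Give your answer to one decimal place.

μ₀ = -2.8

The posterior mean is a precision-weighted average: μ_n = (τ₀μ₀ + τ_data·x̄)/(τ₀+τ_data), with τ₀=1/σ₀² and τ_data=n/σ².
Here τ₀ = 1/84.5 = 0.011834 and τ_data = 28/93.4 = 0.299786, so τ_n = 0.311620.
Rearranging for μ₀: μ₀ = (μ_n·τ_n − τ_data·x̄)/τ₀ = (-5.6861·0.311620 − 0.299786·-5.8) / 0.011834 = -0.033144/0.011834 ≈ -2.8.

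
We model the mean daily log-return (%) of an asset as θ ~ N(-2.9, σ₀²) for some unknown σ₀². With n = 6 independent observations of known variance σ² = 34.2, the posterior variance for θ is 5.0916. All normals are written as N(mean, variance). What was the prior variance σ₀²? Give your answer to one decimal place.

σ₀² = 47.7

Posterior precision equals prior precision plus data precision: 1/σ_n² = 1/σ₀² + n/σ².
So 1/σ₀² = 1/5.0916 − 6/34.2 = 0.196402 − 0.175439 = 0.020963.
Hence σ₀² = 1/0.020963 ≈ 47.7.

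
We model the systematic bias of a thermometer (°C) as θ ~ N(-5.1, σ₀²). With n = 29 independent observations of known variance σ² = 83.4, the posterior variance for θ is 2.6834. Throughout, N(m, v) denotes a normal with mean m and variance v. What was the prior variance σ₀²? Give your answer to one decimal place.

For the Normal–Normal model with known σ², precisions add: τ_n = τ₀ + n/σ².
So 1/σ₀² = 1/2.6834 − 29/83.4 = 0.372662 − 0.347722 = 0.024940.
Hence σ₀² = 1/0.024940 ≈ 40.1.

σ₀² = 40.1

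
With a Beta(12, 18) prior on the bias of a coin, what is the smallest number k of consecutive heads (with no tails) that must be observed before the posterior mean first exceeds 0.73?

k = 37

After k heads and 0 tails the posterior is Beta(12+k, 18), with mean (12+k)/(12+18+k).
Set (12+k)/(30+k) > 0.73 and solve: k > (0.73·30 − 12)/(1 − 0.73) = 36.667.
The smallest integer exceeding 36.667 is 37, and checking k=37: (49)/(67) = 0.7313 > 0.73.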